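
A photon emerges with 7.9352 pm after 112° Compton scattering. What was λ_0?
4.6000 pm

From λ' = λ + Δλ, we have λ = λ' - Δλ

First calculate the Compton shift:
Δλ = λ_C(1 - cos θ)
Δλ = 2.4263 × (1 - cos(112°))
Δλ = 2.4263 × 1.3746
Δλ = 3.3352 pm

Initial wavelength:
λ = λ' - Δλ
λ = 7.9352 - 3.3352
λ = 4.6000 pm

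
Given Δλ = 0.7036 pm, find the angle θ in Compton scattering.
44.76°

From the Compton formula Δλ = λ_C(1 - cos θ), we can solve for θ:

cos θ = 1 - Δλ/λ_C

Given:
- Δλ = 0.7036 pm
- λ_C = h/(m_e·c) ≈ 2.42631024 pm

cos θ = 1 - 0.7036/2.42631024
cos θ = 1 - 0.289988
cos θ = 0.710012

θ = arccos(0.710012)
θ = 44.76°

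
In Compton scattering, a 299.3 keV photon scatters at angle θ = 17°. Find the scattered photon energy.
291.8312 keV

First convert energy to wavelength:
λ = hc/E, with hc ≈ 1239.842 keV·pm (i.e. 1239.842 eV·nm)

For E = 299.3 keV = 299300 eV:
λ = 1239.842 keV·pm / 299.3 keV
λ = 4.1425 pm

Calculate the Compton shift:
Δλ = λ_C(1 - cos(17°)) = 2.4263 × 0.0437
Δλ = 0.1060 pm

Final wavelength:
λ' = 4.1425 + 0.1060 = 4.2485 pm

Final energy:
E' = hc/λ' = 1239.842 / 4.2485 = 291.8312 keV

(Intermediate values are shown rounded; full precision is carried through to the final answer.)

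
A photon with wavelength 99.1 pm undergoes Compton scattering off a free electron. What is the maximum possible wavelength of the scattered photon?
103.9526 pm (at θ = 180°)

The Compton shift is Δλ = λ_C(1 − cos θ).

Since cos θ ranges from −1 to 1, the factor (1 − cos θ) ranges from 0 to 2; the maximum shift occurs at θ = 180° (backscattering):
Δλ_max = 2λ_C = 2 × 2.4263 pm = 4.8526 pm

Maximum scattered wavelength:
λ'_max = λ₀ + Δλ_max = 99.1 + 4.8526 = 103.9526 pm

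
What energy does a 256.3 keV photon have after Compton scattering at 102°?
159.6041 keV

First convert energy to wavelength:
λ = hc/E, with hc ≈ 1239.842 keV·pm (i.e. 1239.842 eV·nm)

For E = 256.3 keV = 256300 eV:
λ = 1239.842 keV·pm / 256.3 keV
λ = 4.8375 pm

Calculate the Compton shift:
Δλ = λ_C(1 - cos(102°)) = 2.4263 × 1.2079
Δλ = 2.9308 pm

Final wavelength:
λ' = 4.8375 + 2.9308 = 7.7682 pm

Final energy:
E' = hc/λ' = 1239.842 / 7.7682 = 159.6041 keV

(Intermediate values are shown rounded; full precision is carried through to the final answer.)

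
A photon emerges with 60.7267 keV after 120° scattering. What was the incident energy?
73.9000 keV

Convert final energy to wavelength (hc ≈ 1239.842 keV·pm):
λ' = hc/E' = 1239.842 / 60.7267 = 20.4168 pm

Calculate the Compton shift:
Δλ = λ_C(1 - cos(120°))
Δλ = 2.4263 × (1 - cos(120°))
Δλ = 3.6395 pm

Initial wavelength:
λ = λ' - Δλ = 20.4168 - 3.6395 = 16.7773 pm

Initial energy:
E = hc/λ = 1239.842 / 16.7773 = 73.9000 keV

(Intermediate values are shown rounded; full precision is carried through to the final answer.)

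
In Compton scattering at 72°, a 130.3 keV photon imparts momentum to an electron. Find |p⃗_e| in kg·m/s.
7.6199e-23 kg·m/s

The electron is initially at rest, so by conservation of momentum:
p⃗_e = p⃗₀ − p⃗'  (incident photon momentum minus scattered photon momentum)

Photon momentum magnitudes (p = h/λ = E/c):
λ₀ = hc/E₀ = 9.5153 pm → p₀ = h/λ₀ = 6.9636e-23 kg·m/s
Δλ = λ_C(1 − cos 72°) = 1.6765 pm
λ' = 11.1918 pm → p' = h/λ' = 5.9205e-23 kg·m/s

The scattered photon makes angle θ = 72° with the incident direction, so by the law of cosines:
|p⃗_e|² = p₀² + p'² − 2p₀p'cos θ
|p⃗_e|² = (6.9636e-23)² + (5.9205e-23)² − 2·6.9636e-23·5.9205e-23·cos(72°)
|p⃗_e| = 7.6199e-23 kg·m/s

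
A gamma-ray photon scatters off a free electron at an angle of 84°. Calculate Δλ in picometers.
2.1727 pm

Using the Compton scattering formula:
Δλ = λ_C(1 - cos θ)

where λ_C = h/(m_e·c) ≈ 2.4263 pm is the Compton wavelength of an electron.

For θ = 84°:
cos(84°) = 0.1045
1 - cos(84°) = 0.8955

Δλ = 2.4263 × 0.8955
Δλ = 2.1727 pm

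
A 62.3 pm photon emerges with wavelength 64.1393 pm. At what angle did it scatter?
76.00°

First find the wavelength shift:
Δλ = λ' - λ = 64.1393 - 62.3 = 1.8393 pm

Using Δλ = λ_C(1 - cos θ), with λ_C = h/(m_e·c) ≈ 2.42631024 pm:
cos θ = 1 - Δλ/λ_C
cos θ = 1 - 1.8393/2.42631024
cos θ = 0.241935

θ = arccos(0.241935)
θ = 76.00°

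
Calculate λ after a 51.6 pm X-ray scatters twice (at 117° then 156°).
59.7707 pm

Apply Compton shift twice:

First scattering at θ₁ = 117°:
Δλ₁ = λ_C(1 - cos(117°))
Δλ₁ = 2.4263 × 1.4540
Δλ₁ = 3.5278 pm

After first scattering:
λ₁ = 51.6 + 3.5278 = 55.1278 pm

Second scattering at θ₂ = 156°:
Δλ₂ = λ_C(1 - cos(156°))
Δλ₂ = 2.4263 × 1.9135
Δλ₂ = 4.6429 pm

Final wavelength:
λ₂ = 55.1278 + 4.6429 = 59.7707 pm

Total shift: Δλ_total = 3.5278 + 4.6429 = 8.1707 pm

(Intermediate values are shown rounded; full precision is carried through to the final answer.)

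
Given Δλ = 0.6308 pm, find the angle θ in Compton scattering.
42.27°

From the Compton formula Δλ = λ_C(1 - cos θ), we can solve for θ:

cos θ = 1 - Δλ/λ_C

Given:
- Δλ = 0.6308 pm
- λ_C = h/(m_e·c) ≈ 2.42631024 pm

cos θ = 1 - 0.6308/2.42631024
cos θ = 1 - 0.259983
cos θ = 0.740017

θ = arccos(0.740017)
θ = 42.27°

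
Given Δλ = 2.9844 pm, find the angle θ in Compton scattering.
103.30°

From the Compton formula Δλ = λ_C(1 - cos θ), we can solve for θ:

cos θ = 1 - Δλ/λ_C

Given:
- Δλ = 2.9844 pm
- λ_C = h/(m_e·c) ≈ 2.42631024 pm

cos θ = 1 - 2.9844/2.42631024
cos θ = 1 - 1.230016
cos θ = -0.230016

θ = arccos(-0.230016)
θ = 103.30°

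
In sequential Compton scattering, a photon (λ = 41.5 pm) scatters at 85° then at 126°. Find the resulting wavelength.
47.5673 pm

Apply Compton shift twice:

First scattering at θ₁ = 85°:
Δλ₁ = λ_C(1 - cos(85°))
Δλ₁ = 2.4263 × 0.9128
Δλ₁ = 2.2148 pm

After first scattering:
λ₁ = 41.5 + 2.2148 = 43.7148 pm

Second scattering at θ₂ = 126°:
Δλ₂ = λ_C(1 - cos(126°))
Δλ₂ = 2.4263 × 1.5878
Δλ₂ = 3.8525 pm

Final wavelength:
λ₂ = 43.7148 + 3.8525 = 47.5673 pm

Total shift: Δλ_total = 2.2148 + 3.8525 = 6.0673 pm

(Intermediate values are shown rounded; full precision is carried through to the final answer.)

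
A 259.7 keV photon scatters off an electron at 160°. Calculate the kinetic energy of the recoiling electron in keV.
128.9209 keV

By energy conservation: K_e = E_initial - E_final

First find the scattered photon energy:
Initial wavelength: λ = hc/E = 4.7741 pm
Compton shift: Δλ = λ_C(1 - cos(160°)) = 4.7063 pm
Final wavelength: λ' = 4.7741 + 4.7063 = 9.4804 pm
Final photon energy: E' = hc/λ' = 130.7791 keV

Electron kinetic energy:
K_e = E - E' = 259.7000 - 130.7791 = 128.9209 keV

(Intermediate values are shown rounded; full precision is carried through to the final answer.)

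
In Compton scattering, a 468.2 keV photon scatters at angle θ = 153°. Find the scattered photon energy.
171.3371 keV

First convert energy to wavelength:
λ = hc/E, with hc ≈ 1239.842 keV·pm (i.e. 1239.842 eV·nm)

For E = 468.2 keV = 468200 eV:
λ = 1239.842 keV·pm / 468.2 keV
λ = 2.6481 pm

Calculate the Compton shift:
Δλ = λ_C(1 - cos(153°)) = 2.4263 × 1.8910
Δλ = 4.5882 pm

Final wavelength:
λ' = 2.6481 + 4.5882 = 7.2363 pm

Final energy:
E' = hc/λ' = 1239.842 / 7.2363 = 171.3371 keV

(Intermediate values are shown rounded; full precision is carried through to the final answer.)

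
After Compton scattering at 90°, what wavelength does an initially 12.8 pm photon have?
15.2263 pm

Using the Compton formula: λ' = λ + λ_C(1 − cos θ)

For θ = 90°, cos θ = 0 (exact) = 0.0000, so:
1 − cos 90° = 1 − (0) = 1.0000

Δλ = λ_C × 1.0000 = 2.4263 × 1.0000 = 2.4263 pm

λ' = 12.8 + 2.4263 = 15.2263 pm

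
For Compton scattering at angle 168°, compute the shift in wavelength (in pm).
4.7996 pm

Using the Compton scattering formula:
Δλ = λ_C(1 - cos θ)

where λ_C = h/(m_e·c) ≈ 2.4263 pm is the Compton wavelength of an electron.

For θ = 168°:
cos(168°) = -0.9781
1 - cos(168°) = 1.9781

Δλ = 2.4263 × 1.9781
Δλ = 4.7996 pm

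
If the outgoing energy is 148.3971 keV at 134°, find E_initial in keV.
292.2001 keV

Convert final energy to wavelength (hc ≈ 1239.842 keV·pm):
λ' = hc/E' = 1239.842 / 148.3971 = 8.3549 pm

Calculate the Compton shift:
Δλ = λ_C(1 - cos(134°))
Δλ = 2.4263 × (1 - cos(134°))
Δλ = 4.1118 pm

Initial wavelength:
λ = λ' - Δλ = 8.3549 - 4.1118 = 4.2431 pm

Initial energy:
E = hc/λ = 1239.842 / 4.2431 = 292.2001 keV

(Intermediate values are shown rounded; full precision is carried through to the final answer.)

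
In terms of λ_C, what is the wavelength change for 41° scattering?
0.2453 λ_C

The Compton shift formula is:
Δλ = λ_C(1 - cos θ)

Dividing both sides by λ_C:
Δλ/λ_C = 1 - cos θ

For θ = 41°:
Δλ/λ_C = 1 - cos(41°)
Δλ/λ_C = 1 - 0.7547
Δλ/λ_C = 0.2453

This means the shift is 0.2453 × λ_C = 0.5952 pm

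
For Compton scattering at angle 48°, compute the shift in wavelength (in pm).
0.8028 pm

Using the Compton scattering formula:
Δλ = λ_C(1 - cos θ)

where λ_C = h/(m_e·c) ≈ 2.4263 pm is the Compton wavelength of an electron.

For θ = 48°:
cos(48°) = 0.6691
1 - cos(48°) = 0.3309

Δλ = 2.4263 × 0.3309
Δλ = 0.8028 pm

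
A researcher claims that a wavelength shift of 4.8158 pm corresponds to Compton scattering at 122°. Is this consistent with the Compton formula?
No, inconsistent

Calculate the expected shift for θ = 122°:

Δλ_expected = λ_C(1 - cos(122°))
Δλ_expected = 2.4263 × (1 - cos(122°))
Δλ_expected = 2.4263 × 1.5299
Δλ_expected = 3.7121 pm

Given shift: 4.8158 pm
Expected shift: 3.7121 pm
Difference: 1.1037 pm

The values do not match. The given shift corresponds to θ ≈ 170.0°, not 122°.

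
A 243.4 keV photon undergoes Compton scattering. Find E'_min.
124.6515 keV (at θ = 180°)

The scattered photon has minimum energy when its wavelength is maximum, i.e., when the Compton shift Δλ = λ_C(1 − cos θ) is maximum. This occurs at θ = 180° (backscattering), giving Δλ_max = 2λ_C = 4.8526 pm.

Initial wavelength: λ₀ = hc/E₀ = 5.0938 pm
Maximum final wavelength: λ'_max = λ₀ + 2λ_C = 5.0938 + 4.8526 = 9.9465 pm
Minimum final energy: E'_min = hc/λ'_max = 124.6515 keV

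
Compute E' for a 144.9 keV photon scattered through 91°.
112.4554 keV

First convert energy to wavelength:
λ = hc/E, with hc ≈ 1239.842 keV·pm (i.e. 1239.842 eV·nm)

For E = 144.9 keV = 144900 eV:
λ = 1239.842 keV·pm / 144.9 keV
λ = 8.5565 pm

Calculate the Compton shift:
Δλ = λ_C(1 - cos(91°)) = 2.4263 × 1.0175
Δλ = 2.4687 pm

Final wavelength:
λ' = 8.5565 + 2.4687 = 11.0252 pm

Final energy:
E' = hc/λ' = 1239.842 / 11.0252 = 112.4554 keV

(Intermediate values are shown rounded; full precision is carried through to the final answer.)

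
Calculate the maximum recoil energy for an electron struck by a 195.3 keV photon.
84.6099 keV

Maximum energy transfer occurs at θ = 180° (backscattering).

Initial photon: E₀ = 195.3 keV → λ₀ = 6.3484 pm

Maximum Compton shift (at 180°):
Δλ_max = 2λ_C = 2 × 2.4263 = 4.8526 pm

Final wavelength:
λ' = 6.3484 + 4.8526 = 11.2010 pm

Minimum photon energy (maximum energy to electron):
E'_min = hc/λ' = 110.6901 keV

Maximum electron kinetic energy:
K_max = E₀ - E'_min = 195.3000 - 110.6901 = 84.6099 keV

(Intermediate values are shown rounded; full precision is carried through to the final answer.)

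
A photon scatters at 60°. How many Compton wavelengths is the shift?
0.5000 λ_C

The Compton shift formula is:
Δλ = λ_C(1 - cos θ)

Dividing both sides by λ_C:
Δλ/λ_C = 1 - cos θ

For θ = 60°:
Δλ/λ_C = 1 - cos(60°)
Δλ/λ_C = 1 - 0.5000
Δλ/λ_C = 0.5000

This means the shift is 0.5000 × λ_C = 1.2132 pm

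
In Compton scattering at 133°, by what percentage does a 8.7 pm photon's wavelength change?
46.9086%

Calculate the Compton shift:
Δλ = λ_C(1 - cos(133°))
Δλ = 2.4263 × (1 - cos(133°))
Δλ = 2.4263 × 1.6820
Δλ = 4.0810 pm

Percentage change:
(Δλ/λ₀) × 100 = (4.0810/8.7) × 100
= 46.9086%

(Intermediate values are shown rounded; full precision is carried through to the final answer.)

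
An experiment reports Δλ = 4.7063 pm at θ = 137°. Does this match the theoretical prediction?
No, inconsistent

Calculate the expected shift for θ = 137°:

Δλ_expected = λ_C(1 - cos(137°))
Δλ_expected = 2.4263 × (1 - cos(137°))
Δλ_expected = 2.4263 × 1.7314
Δλ_expected = 4.2008 pm

Given shift: 4.7063 pm
Expected shift: 4.2008 pm
Difference: 0.5055 pm

The values do not match. The given shift corresponds to θ ≈ 160.0°, not 137°.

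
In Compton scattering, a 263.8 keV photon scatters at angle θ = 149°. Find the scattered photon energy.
134.6777 keV

First convert energy to wavelength:
λ = hc/E, with hc ≈ 1239.842 keV·pm (i.e. 1239.842 eV·nm)

For E = 263.8 keV = 263800 eV:
λ = 1239.842 keV·pm / 263.8 keV
λ = 4.6999 pm

Calculate the Compton shift:
Δλ = λ_C(1 - cos(149°)) = 2.4263 × 1.8572
Δλ = 4.5061 pm

Final wavelength:
λ' = 4.6999 + 4.5061 = 9.2060 pm

Final energy:
E' = hc/λ' = 1239.842 / 9.2060 = 134.6777 keV

(Intermediate values are shown rounded; full precision is carried through to the final answer.)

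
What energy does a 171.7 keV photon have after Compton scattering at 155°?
104.6609 keV

First convert energy to wavelength:
λ = hc/E, with hc ≈ 1239.842 keV·pm (i.e. 1239.842 eV·nm)

For E = 171.7 keV = 171700 eV:
λ = 1239.842 keV·pm / 171.7 keV
λ = 7.2210 pm

Calculate the Compton shift:
Δλ = λ_C(1 - cos(155°)) = 2.4263 × 1.9063
Δλ = 4.6253 pm

Final wavelength:
λ' = 7.2210 + 4.6253 = 11.8463 pm

Final energy:
E' = hc/λ' = 1239.842 / 11.8463 = 104.6609 keV

(Intermediate values are shown rounded; full precision is carried through to the final answer.)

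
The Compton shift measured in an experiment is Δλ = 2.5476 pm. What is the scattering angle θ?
92.87°

From the Compton formula Δλ = λ_C(1 - cos θ), we can solve for θ:

cos θ = 1 - Δλ/λ_C

Given:
- Δλ = 2.5476 pm
- λ_C = h/(m_e·c) ≈ 2.42631024 pm

cos θ = 1 - 2.5476/2.42631024
cos θ = 1 - 1.049989
cos θ = -0.049989

θ = arccos(-0.049989)
θ = 92.87°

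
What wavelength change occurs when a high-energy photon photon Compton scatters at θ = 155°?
4.6253 pm

Using the Compton scattering formula:
Δλ = λ_C(1 - cos θ)

where λ_C = h/(m_e·c) ≈ 2.4263 pm is the Compton wavelength of an electron.

For θ = 155°:
cos(155°) = -0.9063
1 - cos(155°) = 1.9063

Δλ = 2.4263 × 1.9063
Δλ = 4.6253 pm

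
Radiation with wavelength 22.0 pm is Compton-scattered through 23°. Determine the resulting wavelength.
22.1929 pm

Using the Compton scattering formula:
λ' = λ + Δλ = λ + λ_C(1 - cos θ)

Given:
- Initial wavelength λ = 22.0 pm
- Scattering angle θ = 23°
- Compton wavelength λ_C ≈ 2.4263 pm

Calculate the shift:
Δλ = 2.4263 × (1 - cos(23°))
Δλ = 2.4263 × 0.0795
Δλ = 0.1929 pm

Final wavelength:
λ' = 22.0 + 0.1929 = 22.1929 pm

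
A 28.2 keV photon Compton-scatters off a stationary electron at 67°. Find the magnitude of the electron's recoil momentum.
1.6371e-23 kg·m/s

The electron is initially at rest, so by conservation of momentum:
p⃗_e = p⃗₀ − p⃗'  (incident photon momentum minus scattered photon momentum)

Photon momentum magnitudes (p = h/λ = E/c):
λ₀ = hc/E₀ = 43.9660 pm → p₀ = h/λ₀ = 1.5071e-23 kg·m/s
Δλ = λ_C(1 − cos 67°) = 1.4783 pm
λ' = 45.4443 pm → p' = h/λ' = 1.4581e-23 kg·m/s

The scattered photon makes angle θ = 67° with the incident direction, so by the law of cosines:
|p⃗_e|² = p₀² + p'² − 2p₀p'cos θ
|p⃗_e|² = (1.5071e-23)² + (1.4581e-23)² − 2·1.5071e-23·1.4581e-23·cos(67°)
|p⃗_e| = 1.6371e-23 kg·m/s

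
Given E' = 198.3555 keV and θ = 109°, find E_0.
408.6000 keV

Convert final energy to wavelength (hc ≈ 1239.842 keV·pm):
λ' = hc/E' = 1239.842 / 198.3555 = 6.2506 pm

Calculate the Compton shift:
Δλ = λ_C(1 - cos(109°))
Δλ = 2.4263 × (1 - cos(109°))
Δλ = 3.2162 pm

Initial wavelength:
λ = λ' - Δλ = 6.2506 - 3.2162 = 3.0344 pm

Initial energy:
E = hc/λ = 1239.842 / 3.0344 = 408.6000 keV

(Intermediate values are shown rounded; full precision is carried through to the final answer.)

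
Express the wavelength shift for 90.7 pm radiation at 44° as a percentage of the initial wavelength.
0.7508%

Calculate the Compton shift:
Δλ = λ_C(1 - cos(44°))
Δλ = 2.4263 × (1 - cos(44°))
Δλ = 2.4263 × 0.2807
Δλ = 0.6810 pm

Percentage change:
(Δλ/λ₀) × 100 = (0.6810/90.7) × 100
= 0.7508%

(Intermediate values are shown rounded; full precision is carried through to the final answer.)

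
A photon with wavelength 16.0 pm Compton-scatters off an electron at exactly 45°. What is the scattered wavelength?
16.7106 pm

Using the Compton formula: λ' = λ + λ_C(1 − cos θ)

For θ = 45°, cos θ = √2/2 (exact) ≈ 0.7071, so:
1 − cos 45° = 1 − (√2/2) ≈ 0.2929

Δλ = λ_C × 0.2929 = 2.4263 × 0.2929 = 0.7106 pm

λ' = 16.0 + 0.7106 = 16.7106 pm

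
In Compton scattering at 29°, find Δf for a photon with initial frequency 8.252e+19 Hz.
6.376e+18 Hz (decrease)

Convert frequency to wavelength (c = 299792458 m/s):
λ₀ = c/f₀ = 299792458/8.252e+19 = 3.6329673e-12 m = 3.6330 pm

Calculate Compton shift:
Δλ = λ_C(1 - cos(29°)) = 0.3042 pm

Final wavelength:
λ' = λ₀ + Δλ = 3.6330 + 0.3042 = 3.9372 pm

Final frequency:
f' = c/λ' = 299792458/3.9371787e-12 = 7.6143980e+19 Hz

Frequency shift (decrease):
Δf = f₀ - f' = 8.252e+19 - 7.6143980e+19 = 6.376e+18 Hz

(Intermediate values are shown rounded; full precision is carried through to the final answer.)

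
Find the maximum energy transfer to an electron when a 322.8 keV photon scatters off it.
180.1832 keV

Maximum energy transfer occurs at θ = 180° (backscattering).

Initial photon: E₀ = 322.8 keV → λ₀ = 3.8409 pm

Maximum Compton shift (at 180°):
Δλ_max = 2λ_C = 2 × 2.4263 = 4.8526 pm

Final wavelength:
λ' = 3.8409 + 4.8526 = 8.6935 pm

Minimum photon energy (maximum energy to electron):
E'_min = hc/λ' = 142.6168 keV

Maximum electron kinetic energy:
K_max = E₀ - E'_min = 322.8000 - 142.6168 = 180.1832 keV

(Intermediate values are shown rounded; full precision is carried through to the final answer.)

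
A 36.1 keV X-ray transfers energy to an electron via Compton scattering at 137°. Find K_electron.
3.9343 keV

By energy conservation: K_e = E_initial - E_final

First find the scattered photon energy:
Initial wavelength: λ = hc/E = 34.3447 pm
Compton shift: Δλ = λ_C(1 - cos(137°)) = 4.2008 pm
Final wavelength: λ' = 34.3447 + 4.2008 = 38.5455 pm
Final photon energy: E' = hc/λ' = 32.1657 keV

Electron kinetic energy:
K_e = E - E' = 36.1000 - 32.1657 = 3.9343 keV

(Intermediate values are shown rounded; full precision is carried through to the final answer.)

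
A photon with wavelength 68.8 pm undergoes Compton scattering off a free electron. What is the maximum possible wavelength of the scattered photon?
73.6526 pm (at θ = 180°)

The Compton shift is Δλ = λ_C(1 − cos θ).

Since cos θ ranges from −1 to 1, the factor (1 − cos θ) ranges from 0 to 2; the maximum shift occurs at θ = 180° (backscattering):
Δλ_max = 2λ_C = 2 × 2.4263 pm = 4.8526 pm

Maximum scattered wavelength:
λ'_max = λ₀ + Δλ_max = 68.8 + 4.8526 = 73.6526 pm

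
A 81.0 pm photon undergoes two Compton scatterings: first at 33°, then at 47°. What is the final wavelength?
82.1630 pm

Apply Compton shift twice:

First scattering at θ₁ = 33°:
Δλ₁ = λ_C(1 - cos(33°))
Δλ₁ = 2.4263 × 0.1613
Δλ₁ = 0.3914 pm

After first scattering:
λ₁ = 81.0 + 0.3914 = 81.3914 pm

Second scattering at θ₂ = 47°:
Δλ₂ = λ_C(1 - cos(47°))
Δλ₂ = 2.4263 × 0.3180
Δλ₂ = 0.7716 pm

Final wavelength:
λ₂ = 81.3914 + 0.7716 = 82.1630 pm

Total shift: Δλ_total = 0.3914 + 0.7716 = 1.1630 pm

(Intermediate values are shown rounded; full precision is carried through to the final answer.)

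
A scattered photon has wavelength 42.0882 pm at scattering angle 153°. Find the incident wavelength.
37.5000 pm

From λ' = λ + Δλ, we have λ = λ' - Δλ

First calculate the Compton shift:
Δλ = λ_C(1 - cos θ)
Δλ = 2.4263 × (1 - cos(153°))
Δλ = 2.4263 × 1.8910
Δλ = 4.5882 pm

Initial wavelength:
λ = λ' - Δλ
λ = 42.0882 - 4.5882
λ = 37.5000 pm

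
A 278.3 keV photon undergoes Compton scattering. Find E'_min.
133.2064 keV (at θ = 180°)

The scattered photon has minimum energy when its wavelength is maximum, i.e., when the Compton shift Δλ = λ_C(1 − cos θ) is maximum. This occurs at θ = 180° (backscattering), giving Δλ_max = 2λ_C = 4.8526 pm.

Initial wavelength: λ₀ = hc/E₀ = 4.4551 pm
Maximum final wavelength: λ'_max = λ₀ + 2λ_C = 4.4551 + 4.8526 = 9.3077 pm
Minimum final energy: E'_min = hc/λ'_max = 133.2064 keV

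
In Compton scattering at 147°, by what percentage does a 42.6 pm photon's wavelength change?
10.4723%

Calculate the Compton shift:
Δλ = λ_C(1 - cos(147°))
Δλ = 2.4263 × (1 - cos(147°))
Δλ = 2.4263 × 1.8387
Δλ = 4.4612 pm

Percentage change:
(Δλ/λ₀) × 100 = (4.4612/42.6) × 100
= 10.4723%

(Intermediate values are shown rounded; full precision is carried through to the final answer.)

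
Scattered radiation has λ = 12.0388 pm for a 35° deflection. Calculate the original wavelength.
11.6000 pm

From λ' = λ + Δλ, we have λ = λ' - Δλ

First calculate the Compton shift:
Δλ = λ_C(1 - cos θ)
Δλ = 2.4263 × (1 - cos(35°))
Δλ = 2.4263 × 0.1808
Δλ = 0.4388 pm

Initial wavelength:
λ = λ' - Δλ
λ = 12.0388 - 0.4388
λ = 11.6000 pm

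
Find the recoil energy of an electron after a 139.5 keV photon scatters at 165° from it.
48.7203 keV

By energy conservation: K_e = E_initial - E_final

First find the scattered photon energy:
Initial wavelength: λ = hc/E = 8.8878 pm
Compton shift: Δλ = λ_C(1 - cos(165°)) = 4.7699 pm
Final wavelength: λ' = 8.8878 + 4.7699 = 13.6577 pm
Final photon energy: E' = hc/λ' = 90.7797 keV

Electron kinetic energy:
K_e = E - E' = 139.5000 - 90.7797 = 48.7203 keV

(Intermediate values are shown rounded; full precision is carried through to the final answer.)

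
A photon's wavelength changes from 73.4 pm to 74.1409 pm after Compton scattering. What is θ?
46.00°

First find the wavelength shift:
Δλ = λ' - λ = 74.1409 - 73.4 = 0.7409 pm

Using Δλ = λ_C(1 - cos θ), with λ_C = h/(m_e·c) ≈ 2.42631024 pm:
cos θ = 1 - Δλ/λ_C
cos θ = 1 - 0.7409/2.42631024
cos θ = 0.694639

θ = arccos(0.694639)
θ = 46.00°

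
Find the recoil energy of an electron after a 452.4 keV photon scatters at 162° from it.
286.5228 keV

By energy conservation: K_e = E_initial - E_final

First find the scattered photon energy:
Initial wavelength: λ = hc/E = 2.7406 pm
Compton shift: Δλ = λ_C(1 - cos(162°)) = 4.7339 pm
Final wavelength: λ' = 2.7406 + 4.7339 = 7.4745 pm
Final photon energy: E' = hc/λ' = 165.8772 keV

Electron kinetic energy:
K_e = E - E' = 452.4000 - 165.8772 = 286.5228 keV

(Intermediate values are shown rounded; full precision is carried through to the final answer.)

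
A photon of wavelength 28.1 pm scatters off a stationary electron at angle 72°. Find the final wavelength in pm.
29.7765 pm

Using the Compton scattering formula:
λ' = λ + Δλ = λ + λ_C(1 - cos θ)

Given:
- Initial wavelength λ = 28.1 pm
- Scattering angle θ = 72°
- Compton wavelength λ_C ≈ 2.4263 pm

Calculate the shift:
Δλ = 2.4263 × (1 - cos(72°))
Δλ = 2.4263 × 0.6910
Δλ = 1.6765 pm

Final wavelength:
λ' = 28.1 + 1.6765 = 29.7765 pm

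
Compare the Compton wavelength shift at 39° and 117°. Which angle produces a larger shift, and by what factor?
117° produces the larger shift by a factor of 6.524

Calculate both shifts using Δλ = λ_C(1 - cos θ):

For θ₁ = 39°:
Δλ₁ = 2.4263 × (1 - cos(39°))
Δλ₁ = 2.4263 × 0.2229
Δλ₁ = 0.5407 pm

For θ₂ = 117°:
Δλ₂ = 2.4263 × (1 - cos(117°))
Δλ₂ = 2.4263 × 1.4540
Δλ₂ = 3.5278 pm

The 117° angle produces the larger shift.
Ratio: 3.5278/0.5407 = 6.524

(Intermediate values are shown rounded; full precision is carried through to the final answer.)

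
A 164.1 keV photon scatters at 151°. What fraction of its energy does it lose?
0.3758 (or 37.58%)

Calculate initial and final photon energies:

Initial: E₀ = 164.1 keV → λ₀ = 7.5554 pm
Compton shift: Δλ = 4.5484 pm
Final wavelength: λ' = 12.1038 pm
Final energy: E' = 102.4340 keV

Fractional energy loss:
(E₀ - E')/E₀ = (164.1000 - 102.4340)/164.1000
= 61.6660/164.1000
= 0.3758
= 37.58%

(Intermediate values are shown rounded; full precision is carried through to the final answer.)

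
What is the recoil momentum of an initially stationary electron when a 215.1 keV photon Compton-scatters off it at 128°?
1.6608e-22 kg·m/s

The electron is initially at rest, so by conservation of momentum:
p⃗_e = p⃗₀ − p⃗'  (incident photon momentum minus scattered photon momentum)

Photon momentum magnitudes (p = h/λ = E/c):
λ₀ = hc/E₀ = 5.7640 pm → p₀ = h/λ₀ = 1.1496e-22 kg·m/s
Δλ = λ_C(1 − cos 128°) = 3.9201 pm
λ' = 9.6841 pm → p' = h/λ' = 6.8422e-23 kg·m/s

The scattered photon makes angle θ = 128° with the incident direction, so by the law of cosines:
|p⃗_e|² = p₀² + p'² − 2p₀p'cos θ
|p⃗_e|² = (1.1496e-22)² + (6.8422e-23)² − 2·1.1496e-22·6.8422e-23·cos(128°)
|p⃗_e| = 1.6608e-22 kg·m/s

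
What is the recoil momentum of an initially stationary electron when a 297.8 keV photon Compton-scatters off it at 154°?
2.2946e-22 kg·m/s

The electron is initially at rest, so by conservation of momentum:
p⃗_e = p⃗₀ − p⃗'  (incident photon momentum minus scattered photon momentum)

Photon momentum magnitudes (p = h/λ = E/c):
λ₀ = hc/E₀ = 4.1633 pm → p₀ = h/λ₀ = 1.5915e-22 kg·m/s
Δλ = λ_C(1 − cos 154°) = 4.6071 pm
λ' = 8.7704 pm → p' = h/λ' = 7.5550e-23 kg·m/s

The scattered photon makes angle θ = 154° with the incident direction, so by the law of cosines:
|p⃗_e|² = p₀² + p'² − 2p₀p'cos θ
|p⃗_e|² = (1.5915e-22)² + (7.5550e-23)² − 2·1.5915e-22·7.5550e-23·cos(154°)
|p⃗_e| = 2.2946e-22 kg·m/s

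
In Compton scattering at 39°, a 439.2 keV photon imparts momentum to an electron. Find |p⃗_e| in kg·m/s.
1.4843e-22 kg·m/s

The electron is initially at rest, so by conservation of momentum:
p⃗_e = p⃗₀ − p⃗'  (incident photon momentum minus scattered photon momentum)

Photon momentum magnitudes (p = h/λ = E/c):
λ₀ = hc/E₀ = 2.8230 pm → p₀ = h/λ₀ = 2.3472e-22 kg·m/s
Δλ = λ_C(1 − cos 39°) = 0.5407 pm
λ' = 3.3637 pm → p' = h/λ' = 1.9699e-22 kg·m/s

The scattered photon makes angle θ = 39° with the incident direction, so by the law of cosines:
|p⃗_e|² = p₀² + p'² − 2p₀p'cos θ
|p⃗_e|² = (2.3472e-22)² + (1.9699e-22)² − 2·2.3472e-22·1.9699e-22·cos(39°)
|p⃗_e| = 1.4843e-22 kg·m/s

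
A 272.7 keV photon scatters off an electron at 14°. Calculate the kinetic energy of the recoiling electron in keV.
4.2554 keV

By energy conservation: K_e = E_initial - E_final

First find the scattered photon energy:
Initial wavelength: λ = hc/E = 4.5465 pm
Compton shift: Δλ = λ_C(1 - cos(14°)) = 0.0721 pm
Final wavelength: λ' = 4.5465 + 0.0721 = 4.6186 pm
Final photon energy: E' = hc/λ' = 268.4446 keV

Electron kinetic energy:
K_e = E - E' = 272.7000 - 268.4446 = 4.2554 keV

(Intermediate values are shown rounded; full precision is carried through to the final answer.)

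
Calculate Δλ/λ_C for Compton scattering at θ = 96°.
1.1045 λ_C

The Compton shift formula is:
Δλ = λ_C(1 - cos θ)

Dividing both sides by λ_C:
Δλ/λ_C = 1 - cos θ

For θ = 96°:
Δλ/λ_C = 1 - cos(96°)
Δλ/λ_C = 1 - -0.1045
Δλ/λ_C = 1.1045

This means the shift is 1.1045 × λ_C = 2.6799 pm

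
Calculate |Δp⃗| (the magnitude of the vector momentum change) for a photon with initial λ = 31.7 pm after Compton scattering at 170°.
3.8900e-23 kg·m/s

Photon momentum magnitude is p = h/λ.

Initial momentum:
p₀ = h/λ = 6.6261e-34/3.1700e-11 = 2.0902e-23 kg·m/s

After scattering:
λ' = λ + Δλ = 31.7 + 4.8158 = 36.5158 pm
p' = h/λ' = 6.6261e-34/3.6516e-11 = 1.8146e-23 kg·m/s

Momentum is a vector; the scattered photon's direction makes angle θ = 170° with the incident direction. The magnitude of the vector change Δp⃗ = p⃗₀ − p⃗' is found from the law of cosines:
|Δp⃗|² = p₀² + p'² − 2p₀p'cos θ
|Δp⃗|² = (2.0902e-23)² + (1.8146e-23)² − 2·2.0902e-23·1.8146e-23·cos(170°)
|Δp⃗| = 3.8900e-23 kg·m/s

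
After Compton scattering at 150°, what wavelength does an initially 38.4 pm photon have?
42.9276 pm

Using the Compton formula: λ' = λ + λ_C(1 − cos θ)

For θ = 150°, cos θ = -√3/2 (exact) ≈ -0.8660, so:
1 − cos 150° = 1 − (-√3/2) ≈ 1.8660

Δλ = λ_C × 1.8660 = 2.4263 × 1.8660 = 4.5276 pm

λ' = 38.4 + 4.5276 = 42.9276 pm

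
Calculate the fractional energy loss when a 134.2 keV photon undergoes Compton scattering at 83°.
0.1874 (or 18.74%)

Calculate initial and final photon energies:

Initial: E₀ = 134.2 keV → λ₀ = 9.2388 pm
Compton shift: Δλ = 2.1306 pm
Final wavelength: λ' = 11.3694 pm
Final energy: E' = 109.0510 keV

Fractional energy loss:
(E₀ - E')/E₀ = (134.2000 - 109.0510)/134.2000
= 25.1490/134.2000
= 0.1874
= 18.74%

(Intermediate values are shown rounded; full precision is carried through to the final answer.)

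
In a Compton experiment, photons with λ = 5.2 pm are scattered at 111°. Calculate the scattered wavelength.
8.4958 pm

Using the Compton scattering formula:
λ' = λ + Δλ = λ + λ_C(1 - cos θ)

Given:
- Initial wavelength λ = 5.2 pm
- Scattering angle θ = 111°
- Compton wavelength λ_C ≈ 2.4263 pm

Calculate the shift:
Δλ = 2.4263 × (1 - cos(111°))
Δλ = 2.4263 × 1.3584
Δλ = 3.2958 pm

Final wavelength:
λ' = 5.2 + 3.2958 = 8.4958 pm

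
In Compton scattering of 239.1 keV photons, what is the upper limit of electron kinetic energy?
115.5861 keV

Maximum energy transfer occurs at θ = 180° (backscattering).

Initial photon: E₀ = 239.1 keV → λ₀ = 5.1855 pm

Maximum Compton shift (at 180°):
Δλ_max = 2λ_C = 2 × 2.4263 = 4.8526 pm

Final wavelength:
λ' = 5.1855 + 4.8526 = 10.0381 pm

Minimum photon energy (maximum energy to electron):
E'_min = hc/λ' = 123.5139 keV

Maximum electron kinetic energy:
K_max = E₀ - E'_min = 239.1000 - 123.5139 = 115.5861 keV

(Intermediate values are shown rounded; full precision is carried through to the final answer.)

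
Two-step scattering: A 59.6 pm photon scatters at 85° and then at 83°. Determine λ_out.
63.9455 pm

Apply Compton shift twice:

First scattering at θ₁ = 85°:
Δλ₁ = λ_C(1 - cos(85°))
Δλ₁ = 2.4263 × 0.9128
Δλ₁ = 2.2148 pm

After first scattering:
λ₁ = 59.6 + 2.2148 = 61.8148 pm

Second scattering at θ₂ = 83°:
Δλ₂ = λ_C(1 - cos(83°))
Δλ₂ = 2.4263 × 0.8781
Δλ₂ = 2.1306 pm

Final wavelength:
λ₂ = 61.8148 + 2.1306 = 63.9455 pm

Total shift: Δλ_total = 2.2148 + 2.1306 = 4.3455 pm

(Intermediate values are shown rounded; full precision is carried through to the final answer.)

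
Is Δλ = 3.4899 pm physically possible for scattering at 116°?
Yes, consistent

Calculate the expected shift for θ = 116°:

Δλ_expected = λ_C(1 - cos(116°))
Δλ_expected = 2.4263 × (1 - cos(116°))
Δλ_expected = 2.4263 × 1.4384
Δλ_expected = 3.4899 pm

Given shift: 3.4899 pm
Expected shift: 3.4899 pm
Difference: 0.0000 pm

The values match. This is consistent with Compton scattering at the stated angle.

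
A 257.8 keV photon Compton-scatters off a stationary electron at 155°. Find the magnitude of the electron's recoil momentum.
2.0360e-22 kg·m/s

The electron is initially at rest, so by conservation of momentum:
p⃗_e = p⃗₀ − p⃗'  (incident photon momentum minus scattered photon momentum)

Photon momentum magnitudes (p = h/λ = E/c):
λ₀ = hc/E₀ = 4.8093 pm → p₀ = h/λ₀ = 1.3778e-22 kg·m/s
Δλ = λ_C(1 − cos 155°) = 4.6253 pm
λ' = 9.4346 pm → p' = h/λ' = 7.0232e-23 kg·m/s

The scattered photon makes angle θ = 155° with the incident direction, so by the law of cosines:
|p⃗_e|² = p₀² + p'² − 2p₀p'cos θ
|p⃗_e|² = (1.3778e-22)² + (7.0232e-23)² − 2·1.3778e-22·7.0232e-23·cos(155°)
|p⃗_e| = 2.0360e-22 kg·m/s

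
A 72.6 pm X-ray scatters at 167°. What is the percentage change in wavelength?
6.5984%

Calculate the Compton shift:
Δλ = λ_C(1 - cos(167°))
Δλ = 2.4263 × (1 - cos(167°))
Δλ = 2.4263 × 1.9744
Δλ = 4.7904 pm

Percentage change:
(Δλ/λ₀) × 100 = (4.7904/72.6) × 100
= 6.5984%

(Intermediate values are shown rounded; full precision is carried through to the final answer.)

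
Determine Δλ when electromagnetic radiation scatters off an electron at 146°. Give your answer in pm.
4.4378 pm

Using the Compton scattering formula:
Δλ = λ_C(1 - cos θ)

where λ_C = h/(m_e·c) ≈ 2.4263 pm is the Compton wavelength of an electron.

For θ = 146°:
cos(146°) = -0.8290
1 - cos(146°) = 1.8290

Δλ = 2.4263 × 1.8290
Δλ = 4.4378 pm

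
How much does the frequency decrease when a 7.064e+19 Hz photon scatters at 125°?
3.345e+19 Hz (decrease)

Convert frequency to wavelength (c = 299792458 m/s):
λ₀ = c/f₀ = 299792458/7.064e+19 = 4.2439476e-12 m = 4.2439 pm

Calculate Compton shift:
Δλ = λ_C(1 - cos(125°)) = 3.8180 pm

Final wavelength:
λ' = λ₀ + Δλ = 4.2439 + 3.8180 = 8.0619 pm

Final frequency:
f' = c/λ' = 299792458/8.0619322e-12 = 3.7186179e+19 Hz

Frequency shift (decrease):
Δf = f₀ - f' = 7.064e+19 - 3.7186179e+19 = 3.345e+19 Hz

(Intermediate values are shown rounded; full precision is carried through to the final answer.)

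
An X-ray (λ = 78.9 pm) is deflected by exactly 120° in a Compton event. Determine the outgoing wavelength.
82.5395 pm

Using the Compton formula: λ' = λ + λ_C(1 − cos θ)

For θ = 120°, cos θ = -1/2 (exact) = -0.5000, so:
1 − cos 120° = 1 − (-1/2) = 1.5000

Δλ = λ_C × 1.5000 = 2.4263 × 1.5000 = 3.6395 pm

λ' = 78.9 + 3.6395 = 82.5395 pm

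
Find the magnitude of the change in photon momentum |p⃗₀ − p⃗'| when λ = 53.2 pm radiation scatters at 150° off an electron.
2.3119e-23 kg·m/s

Photon momentum magnitude is p = h/λ.

Initial momentum:
p₀ = h/λ = 6.6261e-34/5.3200e-11 = 1.2455e-23 kg·m/s

After scattering:
λ' = λ + Δλ = 53.2 + 4.5276 = 57.7276 pm
p' = h/λ' = 6.6261e-34/5.7728e-11 = 1.1478e-23 kg·m/s

Momentum is a vector; the scattered photon's direction makes angle θ = 150° with the incident direction. The magnitude of the vector change Δp⃗ = p⃗₀ − p⃗' is found from the law of cosines:
|Δp⃗|² = p₀² + p'² − 2p₀p'cos θ
|Δp⃗|² = (1.2455e-23)² + (1.1478e-23)² − 2·1.2455e-23·1.1478e-23·cos(150°)
|Δp⃗| = 2.3119e-23 kg·m/s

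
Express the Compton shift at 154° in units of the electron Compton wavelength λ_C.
1.8988 λ_C

The Compton shift formula is:
Δλ = λ_C(1 - cos θ)

Dividing both sides by λ_C:
Δλ/λ_C = 1 - cos θ

For θ = 154°:
Δλ/λ_C = 1 - cos(154°)
Δλ/λ_C = 1 - -0.8988
Δλ/λ_C = 1.8988

This means the shift is 1.8988 × λ_C = 4.6071 pm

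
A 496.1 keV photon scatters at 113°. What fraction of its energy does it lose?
0.5745 (or 57.45%)

Calculate initial and final photon energies:

Initial: E₀ = 496.1 keV → λ₀ = 2.4992 pm
Compton shift: Δλ = 3.3743 pm
Final wavelength: λ' = 5.8735 pm
Final energy: E' = 211.0900 keV

Fractional energy loss:
(E₀ - E')/E₀ = (496.1000 - 211.0900)/496.1000
= 285.0100/496.1000
= 0.5745
= 57.45%

(Intermediate values are shown rounded; full precision is carried through to the final answer.)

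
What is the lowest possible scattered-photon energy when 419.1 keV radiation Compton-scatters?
158.7310 keV (at θ = 180°)

The scattered photon has minimum energy when its wavelength is maximum, i.e., when the Compton shift Δλ = λ_C(1 − cos θ) is maximum. This occurs at θ = 180° (backscattering), giving Δλ_max = 2λ_C = 4.8526 pm.

Initial wavelength: λ₀ = hc/E₀ = 2.9583 pm
Maximum final wavelength: λ'_max = λ₀ + 2λ_C = 2.9583 + 4.8526 = 7.8110 pm
Minimum final energy: E'_min = hc/λ'_max = 158.7310 keV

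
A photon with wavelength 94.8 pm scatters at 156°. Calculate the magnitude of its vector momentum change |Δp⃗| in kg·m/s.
1.3355e-23 kg·m/s

Photon momentum magnitude is p = h/λ.

Initial momentum:
p₀ = h/λ = 6.6261e-34/9.4800e-11 = 6.9895e-24 kg·m/s

After scattering:
λ' = λ + Δλ = 94.8 + 4.6429 = 99.4429 pm
p' = h/λ' = 6.6261e-34/9.9443e-11 = 6.6632e-24 kg·m/s

Momentum is a vector; the scattered photon's direction makes angle θ = 156° with the incident direction. The magnitude of the vector change Δp⃗ = p⃗₀ − p⃗' is found from the law of cosines:
|Δp⃗|² = p₀² + p'² − 2p₀p'cos θ
|Δp⃗|² = (6.9895e-24)² + (6.6632e-24)² − 2·6.9895e-24·6.6632e-24·cos(156°)
|Δp⃗| = 1.3355e-23 kg·m/s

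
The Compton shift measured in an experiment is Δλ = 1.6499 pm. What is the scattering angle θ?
71.34°

From the Compton formula Δλ = λ_C(1 - cos θ), we can solve for θ:

cos θ = 1 - Δλ/λ_C

Given:
- Δλ = 1.6499 pm
- λ_C = h/(m_e·c) ≈ 2.42631024 pm

cos θ = 1 - 1.6499/2.42631024
cos θ = 1 - 0.680004
cos θ = 0.319996

θ = arccos(0.319996)
θ = 71.34°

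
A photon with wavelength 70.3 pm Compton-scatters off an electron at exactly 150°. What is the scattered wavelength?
74.8276 pm

Using the Compton formula: λ' = λ + λ_C(1 − cos θ)

For θ = 150°, cos θ = -√3/2 (exact) ≈ -0.8660, so:
1 − cos 150° = 1 − (-√3/2) ≈ 1.8660

Δλ = λ_C × 1.8660 = 2.4263 × 1.8660 = 4.5276 pm

λ' = 70.3 + 4.5276 = 74.8276 pm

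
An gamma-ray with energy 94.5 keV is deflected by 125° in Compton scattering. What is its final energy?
73.1988 keV

First convert energy to wavelength:
λ = hc/E, with hc ≈ 1239.842 keV·pm (i.e. 1239.842 eV·nm)

For E = 94.5 keV = 94500 eV:
λ = 1239.842 keV·pm / 94.5 keV
λ = 13.1200 pm

Calculate the Compton shift:
Δλ = λ_C(1 - cos(125°)) = 2.4263 × 1.5736
Δλ = 3.8180 pm

Final wavelength:
λ' = 13.1200 + 3.8180 = 16.9380 pm

Final energy:
E' = hc/λ' = 1239.842 / 16.9380 = 73.1988 keV

(Intermediate values are shown rounded; full precision is carried through to the final answer.)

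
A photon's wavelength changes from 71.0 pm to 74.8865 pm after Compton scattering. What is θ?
127.00°

First find the wavelength shift:
Δλ = λ' - λ = 74.8865 - 71.0 = 3.8865 pm

Using Δλ = λ_C(1 - cos θ), with λ_C = h/(m_e·c) ≈ 2.42631024 pm:
cos θ = 1 - Δλ/λ_C
cos θ = 1 - 3.8865/2.42631024
cos θ = -0.601815

θ = arccos(-0.601815)
θ = 127.00°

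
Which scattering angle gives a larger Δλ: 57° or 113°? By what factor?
113° produces the larger shift by a factor of 3.054

Calculate both shifts using Δλ = λ_C(1 - cos θ):

For θ₁ = 57°:
Δλ₁ = 2.4263 × (1 - cos(57°))
Δλ₁ = 2.4263 × 0.4554
Δλ₁ = 1.1048 pm

For θ₂ = 113°:
Δλ₂ = 2.4263 × (1 - cos(113°))
Δλ₂ = 2.4263 × 1.3907
Δλ₂ = 3.3743 pm

The 113° angle produces the larger shift.
Ratio: 3.3743/1.1048 = 3.054

(Intermediate values are shown rounded; full precision is carried through to the final answer.)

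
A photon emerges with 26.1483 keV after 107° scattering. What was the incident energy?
28.0000 keV

Convert final energy to wavelength (hc ≈ 1239.842 keV·pm):
λ' = hc/E' = 1239.842 / 26.1483 = 47.4158 pm

Calculate the Compton shift:
Δλ = λ_C(1 - cos(107°))
Δλ = 2.4263 × (1 - cos(107°))
Δλ = 3.1357 pm

Initial wavelength:
λ = λ' - Δλ = 47.4158 - 3.1357 = 44.2801 pm

Initial energy:
E = hc/λ = 1239.842 / 44.2801 = 28.0000 keV

(Intermediate values are shown rounded; full precision is carried through to the final answer.)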